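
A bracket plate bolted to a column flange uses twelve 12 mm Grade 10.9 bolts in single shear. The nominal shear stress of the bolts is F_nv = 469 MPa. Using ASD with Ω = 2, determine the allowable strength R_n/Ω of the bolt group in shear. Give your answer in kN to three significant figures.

A_b = π × 12² / 4 = 113.1 mm².
R_n = F_nv · A_b · n · n_s = 469 × 113.1 × 12 × 1 / 1000 = 636.5 kN.
Allowable strength R_n/Ω = 636.5 / 2 = 318 kN.

318 kN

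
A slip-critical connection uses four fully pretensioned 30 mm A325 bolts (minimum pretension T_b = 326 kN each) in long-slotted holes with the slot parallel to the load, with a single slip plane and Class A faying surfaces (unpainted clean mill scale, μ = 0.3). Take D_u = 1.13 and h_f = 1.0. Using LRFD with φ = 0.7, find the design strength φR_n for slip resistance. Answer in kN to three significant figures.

309 kN

R_n = μ · D_u · h_f · T_b · n_s · n_b = 0.3 × 1.13 × 1.0 × 326 × 1 × 4 = 442.1 kN.
Design strength φR_n = 0.7 × 442.1 = 309 kN.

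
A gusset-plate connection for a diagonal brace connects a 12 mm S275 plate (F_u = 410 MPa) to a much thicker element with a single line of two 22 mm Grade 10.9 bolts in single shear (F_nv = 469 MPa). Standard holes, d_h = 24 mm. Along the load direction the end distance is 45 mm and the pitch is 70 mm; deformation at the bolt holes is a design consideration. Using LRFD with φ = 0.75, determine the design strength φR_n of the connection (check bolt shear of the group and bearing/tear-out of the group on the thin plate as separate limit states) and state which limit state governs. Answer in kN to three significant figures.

Bolt shear: A_b = π·22²/4 = 380.1 mm²; R_n = 469 × 380.1 × 2 × 1 / 1000 = 356.6 kN → 0.75 × 356.6 = 267 kN.
Bearing (1.2 l_c t F_u ≤ 2.4 d t F_u): upper limit = 2.4·22·12·410 / 1000 = 259.8 kN.
  Edge l_c = 45 − 24/2 = 33 → r_n = 194.8 kN; interior l_c = 70 − 24 = 46 → r_n = 259.8 kN.
  R_n,bearing = 1·194.8 + 1·259.8 = 454.6 kN → 0.75 × 454.6 = 341 kN.
Bolt shear governs: 267 kN.

267 kN (bolt shear governs)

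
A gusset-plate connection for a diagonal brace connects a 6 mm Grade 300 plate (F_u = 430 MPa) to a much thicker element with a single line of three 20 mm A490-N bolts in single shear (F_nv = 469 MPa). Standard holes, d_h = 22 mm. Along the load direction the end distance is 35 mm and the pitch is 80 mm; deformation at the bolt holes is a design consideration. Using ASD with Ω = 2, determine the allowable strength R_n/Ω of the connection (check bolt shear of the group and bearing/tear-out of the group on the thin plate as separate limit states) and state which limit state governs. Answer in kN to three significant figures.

161 kN (bearing governs)

Bolt shear: A_b = π·20²/4 = 314.2 mm²; R_n = 469 × 314.2 × 3 × 1 / 1000 = 442 kN → 442 / 2 = 221 kN.
Bearing (1.2 l_c t F_u ≤ 2.4 d t F_u): upper limit = 2.4·20·6·430 / 1000 = 123.8 kN.
  Edge l_c = 35 − 22/2 = 24 → r_n = 74.3 kN; interior l_c = 80 − 22 = 58 → r_n = 123.8 kN.
  R_n,bearing = 1·74.3 + 2·123.8 = 322 kN → 322 / 2 = 161 kN.
Bearing governs: 161 kN.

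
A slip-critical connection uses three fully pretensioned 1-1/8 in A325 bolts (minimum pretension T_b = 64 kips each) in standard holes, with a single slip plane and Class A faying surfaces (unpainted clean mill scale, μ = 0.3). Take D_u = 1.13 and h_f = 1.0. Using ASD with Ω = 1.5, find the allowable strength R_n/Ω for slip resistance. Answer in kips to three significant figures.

43.4 kips

R_n = μ · D_u · h_f · T_b · n_s · n_b = 0.3 × 1.13 × 1.0 × 64 × 1 × 3 = 65.09 kips.
Allowable strength R_n/Ω = 65.09 / 1.5 = 43.4 kips.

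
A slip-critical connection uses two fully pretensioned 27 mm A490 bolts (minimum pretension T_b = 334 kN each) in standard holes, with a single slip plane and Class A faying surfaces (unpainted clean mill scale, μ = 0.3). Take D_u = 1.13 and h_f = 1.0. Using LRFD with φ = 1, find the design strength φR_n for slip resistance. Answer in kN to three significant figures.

R_n = μ · D_u · h_f · T_b · n_s · n_b = 0.3 × 1.13 × 1.0 × 334 × 1 × 2 = 226.5 kN.
Design strength φR_n = 1 × 226.5 = 226 kN.

226 kN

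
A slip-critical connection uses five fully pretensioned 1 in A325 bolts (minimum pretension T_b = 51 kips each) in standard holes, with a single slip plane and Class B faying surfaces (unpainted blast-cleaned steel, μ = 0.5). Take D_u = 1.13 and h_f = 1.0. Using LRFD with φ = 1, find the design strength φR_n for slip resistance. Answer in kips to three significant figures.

R_n = μ · D_u · h_f · T_b · n_s · n_b = 0.5 × 1.13 × 1.0 × 51 × 1 × 5 = 144.1 kips.
Design strength φR_n = 1 × 144.1 = 144 kips.

144 kips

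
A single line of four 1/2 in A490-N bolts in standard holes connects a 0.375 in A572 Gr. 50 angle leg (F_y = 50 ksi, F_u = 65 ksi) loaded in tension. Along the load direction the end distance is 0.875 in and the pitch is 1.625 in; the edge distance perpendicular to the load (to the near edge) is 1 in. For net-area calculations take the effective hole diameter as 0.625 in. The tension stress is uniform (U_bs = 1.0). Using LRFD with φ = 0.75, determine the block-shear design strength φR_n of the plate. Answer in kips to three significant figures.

Shear plane L_v = 0.875 + 3·1.625 = 5.75 in; A_gv = 5.75 × 0.375 = 2.156 in².
A_nv = (5.75 − 3.5·0.625) × 0.375 = 1.336 in².
A_nt = (1 − 0.5·0.625) × 0.375 = 0.2578 in².
0.6 F_u A_nv = 52.1 kips; 0.6 F_y A_gv = 64.69 kips → shear rupture governs the shear term.
R_n = 52.1 + 1.0 × 65 × 0.2578 = 68.86 kips.
Design strength φR_n = 0.75 × 68.86 = 51.6 kips.

51.6 kips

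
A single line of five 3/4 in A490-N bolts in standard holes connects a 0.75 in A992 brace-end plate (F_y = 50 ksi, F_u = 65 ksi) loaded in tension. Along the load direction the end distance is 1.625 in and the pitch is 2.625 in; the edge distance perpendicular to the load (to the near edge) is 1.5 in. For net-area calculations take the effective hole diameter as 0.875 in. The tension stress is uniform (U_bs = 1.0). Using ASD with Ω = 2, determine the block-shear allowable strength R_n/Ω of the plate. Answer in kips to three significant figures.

146 kips

Shear plane L_v = 1.625 + 4·2.625 = 12.12 in; A_gv = 12.12 × 0.75 = 9.094 in².
A_nv = (12.12 − 4.5·0.875) × 0.75 = 6.141 in².
A_nt = (1.5 − 0.5·0.875) × 0.75 = 0.7969 in².
0.6 F_u A_nv = 239.5 kips; 0.6 F_y A_gv = 272.8 kips → shear rupture governs the shear term.
R_n = 239.5 + 1.0 × 65 × 0.7969 = 291.3 kips.
Allowable strength R_n/Ω = 291.3 / 2 = 146 kips.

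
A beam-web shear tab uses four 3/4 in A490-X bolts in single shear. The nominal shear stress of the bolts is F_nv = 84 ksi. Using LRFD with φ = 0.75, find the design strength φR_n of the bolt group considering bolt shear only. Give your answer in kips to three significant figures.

111 kips

A_b = π × 0.75² / 4 = 0.4418 in².
R_n = F_nv · A_b · n · n_s = 84 × 0.4418 × 4 × 1 = 148.4 kips.
Design strength φR_n = 0.75 × 148.4 = 111 kips.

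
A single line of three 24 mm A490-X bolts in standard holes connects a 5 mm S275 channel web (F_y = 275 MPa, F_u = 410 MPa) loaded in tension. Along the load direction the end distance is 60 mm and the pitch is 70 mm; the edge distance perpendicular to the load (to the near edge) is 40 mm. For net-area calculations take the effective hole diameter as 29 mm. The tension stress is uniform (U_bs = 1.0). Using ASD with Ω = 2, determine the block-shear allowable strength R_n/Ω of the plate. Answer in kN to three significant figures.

Shear plane L_v = 60 + 2·70 = 200 mm; A_gv = 200 × 5 = 1000 mm².
A_nv = (200 − 2.5·29) × 5 = 637.5 mm².
A_nt = (40 − 0.5·29) × 5 = 127.5 mm².
0.6 F_u A_nv = 156.8 kN; 0.6 F_y A_gv = 165 kN → shear rupture governs the shear term.
R_n = 156.8 + 1.0 × 410 × 127.5 / 1000 = 209.1 kN.
Allowable strength R_n/Ω = 209.1 / 2 = 105 kN.

105 kN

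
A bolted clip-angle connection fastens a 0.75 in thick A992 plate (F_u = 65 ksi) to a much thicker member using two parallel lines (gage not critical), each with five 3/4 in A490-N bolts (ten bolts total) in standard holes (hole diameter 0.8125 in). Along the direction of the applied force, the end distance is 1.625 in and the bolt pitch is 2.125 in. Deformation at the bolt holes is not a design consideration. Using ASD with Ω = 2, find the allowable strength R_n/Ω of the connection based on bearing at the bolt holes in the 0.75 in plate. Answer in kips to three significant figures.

473 kips

Per bolt r_n = 1.5 l_c t F_u ≤ 3.0 d t F_u; upper limit = 3.0 × 0.75 × 0.75 × 65 = 109.7 kips.
Edge bolt: l_c = 1.625 − 0.8125/2 = 1.219 in → 1.5 × 1.219 × 0.75 × 65 = 89.12 → r_n = 89.12 kips.
Interior bolts: l_c = 2.125 − 0.8125 = 1.312 in → 1.5 × 1.312 × 0.75 × 65 = 95.98 → r_n = 95.98 kips.
R_n = 2 × 89.12 + 8 × 95.98 = 946.1 kips.
Allowable strength R_n/Ω = 946.1 / 2 = 473 kips.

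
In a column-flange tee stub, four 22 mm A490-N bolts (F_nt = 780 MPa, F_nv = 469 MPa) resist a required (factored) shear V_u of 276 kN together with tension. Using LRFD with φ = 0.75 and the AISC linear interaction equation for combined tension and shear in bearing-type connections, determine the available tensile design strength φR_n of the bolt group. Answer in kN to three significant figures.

A_b = π·22²/4 = 380.1 mm²; f_rv = 276 × 1000 / (4 × 380.1) = 181.5 MPa.
F'_nt = 1.3 F_nt − (F_nt / φF_nv) f_rv = 1.3·780 − (780/(0.75·469))·181.5 = 611.5 MPa, capped at F_nt → F'_nt = 611.5 MPa.
R_n = F'_nt · A_b · n = 611.5 × 380.1 × 4 / 1000 = 929.8 kN.
Design strength φR_n = 0.75 × 929.8 = 697 kN.

697 kN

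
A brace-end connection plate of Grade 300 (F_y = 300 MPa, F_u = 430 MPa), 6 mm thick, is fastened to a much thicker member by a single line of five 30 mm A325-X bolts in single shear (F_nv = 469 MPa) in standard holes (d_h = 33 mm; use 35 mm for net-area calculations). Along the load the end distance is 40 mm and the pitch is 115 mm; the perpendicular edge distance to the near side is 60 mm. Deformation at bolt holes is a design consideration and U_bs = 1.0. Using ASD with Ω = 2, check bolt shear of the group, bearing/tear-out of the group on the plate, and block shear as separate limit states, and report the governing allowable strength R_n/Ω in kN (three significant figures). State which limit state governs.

320 kN (block shear governs)

Bolt shear: A_b = π·30²/4 = 706.9 mm²; R_n = 469 × 706.9 × 5 × 1 / 1000 = 1658 kN → 1658 / 2 = 829 kN.
Bearing: edge l_c = 23.5, r_n = 72.76 kN; interior l_c = 82, r_n = 185.8 kN; R_n = 72.76 + 4·185.8 = 815.8 kN → 408 kN.
Block shear: A_gv = 3000, A_nv = 2055, A_nt = 255 mm²; R_n = min(0.6F_uA_nv, 0.6F_yA_gv) + U_bs·F_u·A_nt = 639.8 kN → 320 kN.
Block shear governs: 320 kN.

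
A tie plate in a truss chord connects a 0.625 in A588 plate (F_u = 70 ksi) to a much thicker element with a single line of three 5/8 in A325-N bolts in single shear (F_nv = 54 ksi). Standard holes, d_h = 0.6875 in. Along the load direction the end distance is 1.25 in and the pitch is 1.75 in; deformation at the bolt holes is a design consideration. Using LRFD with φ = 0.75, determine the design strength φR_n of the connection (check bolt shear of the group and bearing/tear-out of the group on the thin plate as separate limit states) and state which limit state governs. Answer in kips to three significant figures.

37.3 kips (bolt shear governs)

Bolt shear: A_b = π·0.625²/4 = 0.3068 in²; R_n = 54 × 0.3068 × 3 × 1 = 49.7 kips → 0.75 × 49.7 = 37.3 kips.
Bearing (1.2 l_c t F_u ≤ 2.4 d t F_u): upper limit = 2.4·0.625·0.625·70 = 65.62 kips.
  Edge l_c = 1.25 − 0.6875/2 = 0.9062 → r_n = 47.58 kips; interior l_c = 1.75 − 0.6875 = 1.062 → r_n = 55.78 kips.
  R_n,bearing = 1·47.58 + 2·55.78 = 159.1 kips → 0.75 × 159.1 = 119 kips.
Bolt shear governs: 37.3 kips.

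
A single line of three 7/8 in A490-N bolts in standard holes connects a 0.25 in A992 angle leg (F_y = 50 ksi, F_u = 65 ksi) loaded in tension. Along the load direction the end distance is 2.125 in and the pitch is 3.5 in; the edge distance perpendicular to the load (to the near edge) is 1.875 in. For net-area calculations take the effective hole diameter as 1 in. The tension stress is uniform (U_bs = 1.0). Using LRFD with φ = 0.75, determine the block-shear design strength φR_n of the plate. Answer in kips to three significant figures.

65.2 kips

Shear plane L_v = 2.125 + 2·3.5 = 9.125 in; A_gv = 9.125 × 0.25 = 2.281 in².
A_nv = (9.125 − 2.5·1) × 0.25 = 1.656 in².
A_nt = (1.875 − 0.5·1) × 0.25 = 0.3438 in².
0.6 F_u A_nv = 64.59 kips; 0.6 F_y A_gv = 68.44 kips → shear rupture governs the shear term.
R_n = 64.59 + 1.0 × 65 × 0.3438 = 86.94 kips.
Design strength φR_n = 0.75 × 86.94 = 65.2 kips.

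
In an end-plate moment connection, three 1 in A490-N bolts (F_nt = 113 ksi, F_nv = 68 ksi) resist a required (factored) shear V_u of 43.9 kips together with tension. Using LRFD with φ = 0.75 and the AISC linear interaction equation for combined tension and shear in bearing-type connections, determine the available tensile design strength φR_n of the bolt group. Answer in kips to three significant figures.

187 kips

A_b = π·1²/4 = 0.7854 in²; f_rv = 43.9 / (3 × 0.7854) = 18.63 ksi.
F'_nt = 1.3 F_nt − (F_nt / φF_nv) f_rv = 1.3·113 − (113/(0.75·68))·18.63 = 105.6 ksi, capped at F_nt → F'_nt = 105.6 ksi.
R_n = F'_nt · A_b · n = 105.6 × 0.7854 × 3 = 248.9 kips.
Design strength φR_n = 0.75 × 248.9 = 187 kips.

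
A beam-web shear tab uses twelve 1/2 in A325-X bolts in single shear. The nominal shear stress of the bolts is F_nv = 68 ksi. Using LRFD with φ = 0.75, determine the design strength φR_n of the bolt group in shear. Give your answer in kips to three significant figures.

120 kips

A_b = π × 0.5² / 4 = 0.1963 in².
R_n = F_nv · A_b · n · n_s = 68 × 0.1963 × 12 × 1 = 160.2 kips.
Design strength φR_n = 0.75 × 160.2 = 120 kips.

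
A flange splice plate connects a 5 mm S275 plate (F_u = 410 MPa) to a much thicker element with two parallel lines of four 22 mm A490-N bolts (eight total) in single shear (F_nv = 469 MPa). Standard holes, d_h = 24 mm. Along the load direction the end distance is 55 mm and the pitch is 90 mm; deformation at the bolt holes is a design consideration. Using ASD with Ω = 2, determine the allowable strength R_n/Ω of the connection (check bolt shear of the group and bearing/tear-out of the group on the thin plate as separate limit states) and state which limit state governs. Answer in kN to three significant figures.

Bolt shear: A_b = π·22²/4 = 380.1 mm²; R_n = 469 × 380.1 × 8 × 1 / 1000 = 1426 kN → 1426 / 2 = 713 kN.
Bearing (1.2 l_c t F_u ≤ 2.4 d t F_u): upper limit = 2.4·22·5·410 / 1000 = 108.2 kN.
  Edge l_c = 55 − 24/2 = 43 → r_n = 105.8 kN; interior l_c = 90 − 24 = 66 → r_n = 108.2 kN.
  R_n,bearing = 2·105.8 + 6·108.2 = 861 kN → 861 / 2 = 430 kN.
Bearing governs: 430 kN.

430 kN (bearing governs)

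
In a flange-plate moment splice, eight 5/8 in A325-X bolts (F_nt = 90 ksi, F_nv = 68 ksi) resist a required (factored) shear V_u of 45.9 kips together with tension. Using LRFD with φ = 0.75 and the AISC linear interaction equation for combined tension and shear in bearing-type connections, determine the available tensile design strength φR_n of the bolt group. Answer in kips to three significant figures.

155 kips

A_b = π·0.625²/4 = 0.3068 in²; f_rv = 45.9 / (8 × 0.3068) = 18.7 ksi.
F'_nt = 1.3 F_nt − (F_nt / φF_nv) f_rv = 1.3·90 − (90/(0.75·68))·18.7 = 84 ksi, capped at F_nt → F'_nt = 84 ksi.
R_n = F'_nt · A_b · n = 84 × 0.3068 × 8 = 206.2 kips.
Design strength φR_n = 0.75 × 206.2 = 155 kips.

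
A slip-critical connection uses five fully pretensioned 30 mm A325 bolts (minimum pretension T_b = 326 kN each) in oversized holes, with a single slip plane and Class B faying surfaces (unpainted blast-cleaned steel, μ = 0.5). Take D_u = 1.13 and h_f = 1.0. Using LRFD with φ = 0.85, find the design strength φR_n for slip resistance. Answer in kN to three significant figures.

R_n = μ · D_u · h_f · T_b · n_s · n_b = 0.5 × 1.13 × 1.0 × 326 × 1 × 5 = 920.9 kN.
Design strength φR_n = 0.85 × 920.9 = 783 kN.

783 kN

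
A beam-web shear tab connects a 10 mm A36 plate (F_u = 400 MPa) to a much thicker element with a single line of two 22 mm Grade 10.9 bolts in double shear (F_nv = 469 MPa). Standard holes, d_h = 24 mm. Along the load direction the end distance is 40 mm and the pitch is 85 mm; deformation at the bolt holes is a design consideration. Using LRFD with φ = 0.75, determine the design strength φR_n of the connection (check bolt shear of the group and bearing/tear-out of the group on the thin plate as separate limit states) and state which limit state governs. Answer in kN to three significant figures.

Bolt shear: A_b = π·22²/4 = 380.1 mm²; R_n = 469 × 380.1 × 2 × 2 / 1000 = 713.1 kN → 0.75 × 713.1 = 535 kN.
Bearing (1.2 l_c t F_u ≤ 2.4 d t F_u): upper limit = 2.4·22·10·400 / 1000 = 211.2 kN.
  Edge l_c = 40 − 24/2 = 28 → r_n = 134.4 kN; interior l_c = 85 − 24 = 61 → r_n = 211.2 kN.
  R_n,bearing = 1·134.4 + 1·211.2 = 345.6 kN → 0.75 × 345.6 = 259 kN.
Bearing governs: 259 kN.

259 kN (bearing governs)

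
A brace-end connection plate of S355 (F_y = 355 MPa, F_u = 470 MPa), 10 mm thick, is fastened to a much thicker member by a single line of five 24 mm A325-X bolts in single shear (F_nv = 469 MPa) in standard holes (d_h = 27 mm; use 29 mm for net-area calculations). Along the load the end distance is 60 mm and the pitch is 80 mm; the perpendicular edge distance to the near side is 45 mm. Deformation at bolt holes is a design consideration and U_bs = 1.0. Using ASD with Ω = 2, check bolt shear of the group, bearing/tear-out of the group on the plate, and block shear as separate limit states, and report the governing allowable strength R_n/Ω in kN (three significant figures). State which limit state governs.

Bolt shear: A_b = π·24²/4 = 452.4 mm²; R_n = 469 × 452.4 × 5 × 1 / 1000 = 1061 kN → 1061 / 2 = 530 kN.
Bearing: edge l_c = 46.5, r_n = 262.3 kN; interior l_c = 53, r_n = 270.7 kN; R_n = 262.3 + 4·270.7 = 1345 kN → 673 kN.
Block shear: A_gv = 3800, A_nv = 2495, A_nt = 305 mm²; R_n = min(0.6F_uA_nv, 0.6F_yA_gv) + U_bs·F_u·A_nt = 846.9 kN → 423 kN.
Block shear governs: 423 kN.

423 kN (block shear governs)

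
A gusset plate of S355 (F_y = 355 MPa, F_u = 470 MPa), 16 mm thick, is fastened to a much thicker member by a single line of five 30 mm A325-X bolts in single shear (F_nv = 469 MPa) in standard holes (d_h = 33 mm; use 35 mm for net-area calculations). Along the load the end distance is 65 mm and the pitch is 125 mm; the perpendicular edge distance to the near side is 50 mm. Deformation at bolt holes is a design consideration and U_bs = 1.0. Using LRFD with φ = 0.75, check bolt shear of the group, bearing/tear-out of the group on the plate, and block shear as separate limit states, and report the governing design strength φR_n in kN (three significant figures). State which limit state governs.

1240 kN (bolt shear governs)

Bolt shear: A_b = π·30²/4 = 706.9 mm²; R_n = 469 × 706.9 × 5 × 1 / 1000 = 1658 kN → 0.75 × 1658 = 1240 kN.
Bearing: edge l_c = 48.5, r_n = 437.7 kN; interior l_c = 92, r_n = 541.4 kN; R_n = 437.7 + 4·541.4 = 2603 kN → 1950 kN.
Block shear: A_gv = 9040, A_nv = 6520, A_nt = 520 mm²; R_n = min(0.6F_uA_nv, 0.6F_yA_gv) + U_bs·F_u·A_nt = 2083 kN → 1560 kN.
Bolt shear governs: 1240 kN.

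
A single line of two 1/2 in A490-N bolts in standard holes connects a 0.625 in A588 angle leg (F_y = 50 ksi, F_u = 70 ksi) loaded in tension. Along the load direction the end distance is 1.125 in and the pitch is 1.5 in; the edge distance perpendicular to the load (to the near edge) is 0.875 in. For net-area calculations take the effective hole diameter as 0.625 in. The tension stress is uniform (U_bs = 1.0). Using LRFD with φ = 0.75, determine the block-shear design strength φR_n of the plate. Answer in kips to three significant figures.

51.7 kips

Shear plane L_v = 1.125 + 1·1.5 = 2.625 in; A_gv = 2.625 × 0.625 = 1.641 in².
A_nv = (2.625 − 1.5·0.625) × 0.625 = 1.055 in².
A_nt = (0.875 − 0.5·0.625) × 0.625 = 0.3516 in².
0.6 F_u A_nv = 44.3 kips; 0.6 F_y A_gv = 49.22 kips → shear rupture governs the shear term.
R_n = 44.3 + 1.0 × 70 × 0.3516 = 68.91 kips.
Design strength φR_n = 0.75 × 68.91 = 51.7 kips.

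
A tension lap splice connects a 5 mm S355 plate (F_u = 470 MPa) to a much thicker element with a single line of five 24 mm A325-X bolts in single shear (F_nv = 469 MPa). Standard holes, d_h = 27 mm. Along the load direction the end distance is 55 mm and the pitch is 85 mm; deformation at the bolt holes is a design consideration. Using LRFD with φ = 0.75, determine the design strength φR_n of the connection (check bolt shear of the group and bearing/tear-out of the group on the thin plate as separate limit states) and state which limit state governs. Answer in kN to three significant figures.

494 kN (bearing governs)

Bolt shear: A_b = π·24²/4 = 452.4 mm²; R_n = 469 × 452.4 × 5 × 1 / 1000 = 1061 kN → 0.75 × 1061 = 796 kN.
Bearing (1.2 l_c t F_u ≤ 2.4 d t F_u): upper limit = 2.4·24·5·470 / 1000 = 135.4 kN.
  Edge l_c = 55 − 27/2 = 41.5 → r_n = 117 kN; interior l_c = 85 − 27 = 58 → r_n = 135.4 kN.
  R_n,bearing = 1·117 + 4·135.4 = 658.5 kN → 0.75 × 658.5 = 494 kN.
Bearing governs: 494 kN.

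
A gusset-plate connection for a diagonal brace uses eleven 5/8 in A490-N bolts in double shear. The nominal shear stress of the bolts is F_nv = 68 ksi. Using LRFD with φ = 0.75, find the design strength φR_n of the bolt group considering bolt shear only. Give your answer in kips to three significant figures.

344 kips

A_b = π × 0.625² / 4 = 0.3068 in².
R_n = F_nv · A_b · n · n_s = 68 × 0.3068 × 11 × 2 = 459 kips.
Design strength φR_n = 0.75 × 459 = 344 kips.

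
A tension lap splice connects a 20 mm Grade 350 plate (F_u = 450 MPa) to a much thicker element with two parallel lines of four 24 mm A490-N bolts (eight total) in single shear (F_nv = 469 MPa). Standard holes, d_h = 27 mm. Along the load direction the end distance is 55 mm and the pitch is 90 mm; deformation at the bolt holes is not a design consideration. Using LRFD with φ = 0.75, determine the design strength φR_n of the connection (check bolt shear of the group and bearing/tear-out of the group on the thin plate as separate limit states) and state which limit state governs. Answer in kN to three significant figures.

1270 kN (bolt shear governs)

Bolt shear: A_b = π·24²/4 = 452.4 mm²; R_n = 469 × 452.4 × 8 × 1 / 1000 = 1697 kN → 0.75 × 1697 = 1270 kN.
Bearing (1.5 l_c t F_u ≤ 3.0 d t F_u): upper limit = 3.0·24·20·450 / 1000 = 648 kN.
  Edge l_c = 55 − 27/2 = 41.5 → r_n = 560.2 kN; interior l_c = 90 − 27 = 63 → r_n = 648 kN.
  R_n,bearing = 2·560.2 + 6·648 = 5008 kN → 0.75 × 5008 = 3760 kN.
Bolt shear governs: 1270 kN.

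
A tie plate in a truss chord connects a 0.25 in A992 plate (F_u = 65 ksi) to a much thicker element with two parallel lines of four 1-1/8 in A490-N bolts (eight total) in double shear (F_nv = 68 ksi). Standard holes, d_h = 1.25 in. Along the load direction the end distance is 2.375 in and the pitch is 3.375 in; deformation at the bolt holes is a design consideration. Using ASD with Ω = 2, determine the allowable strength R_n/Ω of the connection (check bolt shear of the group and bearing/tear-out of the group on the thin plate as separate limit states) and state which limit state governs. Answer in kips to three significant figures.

Bolt shear: A_b = π·1.125²/4 = 0.994 in²; R_n = 68 × 0.994 × 8 × 2 = 1081 kips → 1081 / 2 = 541 kips.
Bearing (1.2 l_c t F_u ≤ 2.4 d t F_u): upper limit = 2.4·1.125·0.25·65 = 43.87 kips.
  Edge l_c = 2.375 − 1.25/2 = 1.75 → r_n = 34.12 kips; interior l_c = 3.375 − 1.25 = 2.125 → r_n = 41.44 kips.
  R_n,bearing = 2·34.12 + 6·41.44 = 316.9 kips → 316.9 / 2 = 158 kips.
Bearing governs: 158 kips.

158 kips (bearing governs)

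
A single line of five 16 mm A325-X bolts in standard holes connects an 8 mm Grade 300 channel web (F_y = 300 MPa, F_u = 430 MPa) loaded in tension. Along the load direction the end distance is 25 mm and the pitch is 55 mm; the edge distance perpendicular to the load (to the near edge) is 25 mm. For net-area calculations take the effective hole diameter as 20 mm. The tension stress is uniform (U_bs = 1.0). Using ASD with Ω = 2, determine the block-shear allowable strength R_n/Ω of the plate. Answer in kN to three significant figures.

186 kN

Shear plane L_v = 25 + 4·55 = 245 mm; A_gv = 245 × 8 = 1960 mm².
A_nv = (245 − 4.5·20) × 8 = 1240 mm².
A_nt = (25 − 0.5·20) × 8 = 120 mm².
0.6 F_u A_nv = 319.9 kN; 0.6 F_y A_gv = 352.8 kN → shear rupture governs the shear term.
R_n = 319.9 + 1.0 × 430 × 120 / 1000 = 371.5 kN.
Allowable strength R_n/Ω = 371.5 / 2 = 186 kN.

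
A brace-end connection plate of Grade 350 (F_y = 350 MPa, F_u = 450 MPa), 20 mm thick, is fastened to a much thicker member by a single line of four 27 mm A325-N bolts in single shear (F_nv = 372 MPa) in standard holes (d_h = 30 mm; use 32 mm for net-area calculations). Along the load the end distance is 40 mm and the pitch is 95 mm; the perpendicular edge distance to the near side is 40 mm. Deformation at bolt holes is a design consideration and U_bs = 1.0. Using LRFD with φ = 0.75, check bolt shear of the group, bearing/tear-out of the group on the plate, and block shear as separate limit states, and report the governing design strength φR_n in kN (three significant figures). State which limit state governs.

Bolt shear: A_b = π·27²/4 = 572.6 mm²; R_n = 372 × 572.6 × 4 × 1 / 1000 = 852 kN → 0.75 × 852 = 639 kN.
Bearing: edge l_c = 25, r_n = 270 kN; interior l_c = 65, r_n = 583.2 kN; R_n = 270 + 3·583.2 = 2020 kN → 1510 kN.
Block shear: A_gv = 6500, A_nv = 4260, A_nt = 480 mm²; R_n = min(0.6F_uA_nv, 0.6F_yA_gv) + U_bs·F_u·A_nt = 1366 kN → 1020 kN.
Bolt shear governs: 639 kN.

639 kN (bolt shear governs)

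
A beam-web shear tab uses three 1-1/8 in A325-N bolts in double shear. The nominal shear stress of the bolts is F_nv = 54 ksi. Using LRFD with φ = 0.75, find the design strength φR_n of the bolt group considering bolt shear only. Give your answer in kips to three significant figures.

242 kips

A_b = π × 1.125² / 4 = 0.994 in².
R_n = F_nv · A_b · n · n_s = 54 × 0.994 × 3 × 2 = 322.1 kips.
Design strength φR_n = 0.75 × 322.1 = 242 kips.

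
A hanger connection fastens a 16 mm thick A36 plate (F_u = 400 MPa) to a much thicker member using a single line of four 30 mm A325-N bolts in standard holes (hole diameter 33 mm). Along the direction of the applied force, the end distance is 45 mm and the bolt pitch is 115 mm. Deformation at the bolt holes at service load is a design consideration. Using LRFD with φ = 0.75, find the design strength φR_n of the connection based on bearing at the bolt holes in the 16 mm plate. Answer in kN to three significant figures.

1200 kN

Per bolt r_n = 1.2 l_c t F_u ≤ 2.4 d t F_u; upper limit = 2.4 × 30 × 16 × 400 / 1000 = 460.8 kN.
Edge bolt: l_c = 45 − 33/2 = 28.5 mm → 1.2 × 28.5 × 16 × 400 / 1000 = 218.9 → r_n = 218.9 kN.
Interior bolts: l_c = 115 − 33 = 82 mm → 1.2 × 82 × 16 × 400 / 1000 = 629.8 → r_n = 460.8 kN.
R_n = 1 × 218.9 + 3 × 460.8 = 1601 kN.
Design strength φR_n = 0.75 × 1601 = 1200 kN.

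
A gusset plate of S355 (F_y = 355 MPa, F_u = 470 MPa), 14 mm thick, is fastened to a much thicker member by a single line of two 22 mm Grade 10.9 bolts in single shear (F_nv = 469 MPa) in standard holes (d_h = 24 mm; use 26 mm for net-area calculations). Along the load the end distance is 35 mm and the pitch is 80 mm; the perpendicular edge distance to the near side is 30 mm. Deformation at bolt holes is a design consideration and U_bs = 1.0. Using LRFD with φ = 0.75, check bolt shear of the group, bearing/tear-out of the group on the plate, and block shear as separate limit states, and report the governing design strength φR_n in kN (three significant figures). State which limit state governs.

Bolt shear: A_b = π·22²/4 = 380.1 mm²; R_n = 469 × 380.1 × 2 × 1 / 1000 = 356.6 kN → 0.75 × 356.6 = 267 kN.
Bearing: edge l_c = 23, r_n = 181.6 kN; interior l_c = 56, r_n = 347.4 kN; R_n = 181.6 + 1·347.4 = 529 kN → 397 kN.
Block shear: A_gv = 1610, A_nv = 1064, A_nt = 238 mm²; R_n = min(0.6F_uA_nv, 0.6F_yA_gv) + U_bs·F_u·A_nt = 411.9 kN → 309 kN.
Bolt shear governs: 267 kN.

267 kN (bolt shear governs)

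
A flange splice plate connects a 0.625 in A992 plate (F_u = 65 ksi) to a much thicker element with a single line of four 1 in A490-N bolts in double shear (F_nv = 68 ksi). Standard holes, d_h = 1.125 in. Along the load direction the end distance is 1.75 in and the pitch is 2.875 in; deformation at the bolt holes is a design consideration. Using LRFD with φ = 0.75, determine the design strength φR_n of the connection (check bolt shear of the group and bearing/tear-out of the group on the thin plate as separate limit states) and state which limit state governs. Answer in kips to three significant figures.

Bolt shear: A_b = π·1²/4 = 0.7854 in²; R_n = 68 × 0.7854 × 4 × 2 = 427.3 kips → 0.75 × 427.3 = 320 kips.
Bearing (1.2 l_c t F_u ≤ 2.4 d t F_u): upper limit = 2.4·1·0.625·65 = 97.5 kips.
  Edge l_c = 1.75 − 1.125/2 = 1.188 → r_n = 57.89 kips; interior l_c = 2.875 − 1.125 = 1.75 → r_n = 85.31 kips.
  R_n,bearing = 1·57.89 + 3·85.31 = 313.8 kips → 0.75 × 313.8 = 235 kips.
Bearing governs: 235 kips.

235 kips (bearing governs)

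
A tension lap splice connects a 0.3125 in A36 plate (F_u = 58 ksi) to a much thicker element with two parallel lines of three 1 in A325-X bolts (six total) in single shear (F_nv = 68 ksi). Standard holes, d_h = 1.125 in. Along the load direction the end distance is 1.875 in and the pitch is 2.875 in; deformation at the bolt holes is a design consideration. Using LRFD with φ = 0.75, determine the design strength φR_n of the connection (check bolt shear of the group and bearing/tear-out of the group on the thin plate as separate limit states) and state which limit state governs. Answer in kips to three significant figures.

Bolt shear: A_b = π·1²/4 = 0.7854 in²; R_n = 68 × 0.7854 × 6 × 1 = 320.4 kips → 0.75 × 320.4 = 240 kips.
Bearing (1.2 l_c t F_u ≤ 2.4 d t F_u): upper limit = 2.4·1·0.3125·58 = 43.5 kips.
  Edge l_c = 1.875 − 1.125/2 = 1.312 → r_n = 28.55 kips; interior l_c = 2.875 − 1.125 = 1.75 → r_n = 38.06 kips.
  R_n,bearing = 2·28.55 + 4·38.06 = 209.3 kips → 0.75 × 209.3 = 157 kips.
Bearing governs: 157 kips.

157 kips (bearing governs)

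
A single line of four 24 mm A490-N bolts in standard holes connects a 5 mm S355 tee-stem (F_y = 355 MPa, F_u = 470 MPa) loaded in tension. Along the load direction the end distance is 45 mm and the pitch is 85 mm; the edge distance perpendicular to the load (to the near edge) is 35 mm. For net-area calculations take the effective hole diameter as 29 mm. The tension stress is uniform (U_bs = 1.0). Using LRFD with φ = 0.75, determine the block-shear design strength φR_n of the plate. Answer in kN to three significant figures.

246 kN

Shear plane L_v = 45 + 3·85 = 300 mm; A_gv = 300 × 5 = 1500 mm².
A_nv = (300 − 3.5·29) × 5 = 992.5 mm².
A_nt = (35 − 0.5·29) × 5 = 102.5 mm².
0.6 F_u A_nv = 279.9 kN; 0.6 F_y A_gv = 319.5 kN → shear rupture governs the shear term.
R_n = 279.9 + 1.0 × 470 × 102.5 / 1000 = 328.1 kN.
Design strength φR_n = 0.75 × 328.1 = 246 kN.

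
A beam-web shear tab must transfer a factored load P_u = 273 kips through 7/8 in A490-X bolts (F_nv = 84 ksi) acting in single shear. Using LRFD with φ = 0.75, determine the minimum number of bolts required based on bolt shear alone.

A_b = π·0.875²/4 = 0.6013 in².
Per-bolt design strength φR_n = 0.75 × 84 × 0.6013 × 1 = 37.88 kips.
n ≥ 273 / 37.88 = 7.206 → use 8 bolts.

8 bolts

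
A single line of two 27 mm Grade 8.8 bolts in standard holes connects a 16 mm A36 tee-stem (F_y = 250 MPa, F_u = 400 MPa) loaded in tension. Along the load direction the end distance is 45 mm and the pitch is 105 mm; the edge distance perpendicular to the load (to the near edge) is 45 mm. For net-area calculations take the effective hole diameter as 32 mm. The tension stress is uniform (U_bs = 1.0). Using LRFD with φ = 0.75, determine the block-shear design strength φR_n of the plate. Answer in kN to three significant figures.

Shear plane L_v = 45 + 1·105 = 150 mm; A_gv = 150 × 16 = 2400 mm².
A_nv = (150 − 1.5·32) × 16 = 1632 mm².
A_nt = (45 − 0.5·32) × 16 = 464 mm².
0.6 F_u A_nv = 391.7 kN; 0.6 F_y A_gv = 360 kN → shear yielding governs the shear term.
R_n = 360 + 1.0 × 400 × 464 / 1000 = 545.6 kN.
Design strength φR_n = 0.75 × 545.6 = 409 kN.

409 kN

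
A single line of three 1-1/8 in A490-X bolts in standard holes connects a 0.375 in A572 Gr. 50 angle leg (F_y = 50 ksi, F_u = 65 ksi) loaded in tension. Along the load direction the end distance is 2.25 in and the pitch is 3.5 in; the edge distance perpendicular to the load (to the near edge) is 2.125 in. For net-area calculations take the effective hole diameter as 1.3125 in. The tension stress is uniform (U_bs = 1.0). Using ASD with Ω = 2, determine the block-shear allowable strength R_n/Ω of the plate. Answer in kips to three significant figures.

Shear plane L_v = 2.25 + 2·3.5 = 9.25 in; A_gv = 9.25 × 0.375 = 3.469 in².
A_nv = (9.25 − 2.5·1.3125) × 0.375 = 2.238 in².
A_nt = (2.125 − 0.5·1.3125) × 0.375 = 0.5508 in².
0.6 F_u A_nv = 87.29 kips; 0.6 F_y A_gv = 104.1 kips → shear rupture governs the shear term.
R_n = 87.29 + 1.0 × 65 × 0.5508 = 123.1 kips.
Allowable strength R_n/Ω = 123.1 / 2 = 61.5 kips.

61.5 kips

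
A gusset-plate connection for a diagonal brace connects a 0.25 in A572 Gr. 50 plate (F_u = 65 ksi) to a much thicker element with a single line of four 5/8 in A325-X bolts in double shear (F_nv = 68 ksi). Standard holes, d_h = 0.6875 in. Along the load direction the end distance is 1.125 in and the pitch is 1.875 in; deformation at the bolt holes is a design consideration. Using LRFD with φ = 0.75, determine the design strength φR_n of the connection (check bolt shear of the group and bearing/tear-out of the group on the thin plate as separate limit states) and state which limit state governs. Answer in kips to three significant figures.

63.5 kips (bearing governs)

Bolt shear: A_b = π·0.625²/4 = 0.3068 in²; R_n = 68 × 0.3068 × 4 × 2 = 166.9 kips → 0.75 × 166.9 = 125 kips.
Bearing (1.2 l_c t F_u ≤ 2.4 d t F_u): upper limit = 2.4·0.625·0.25·65 = 24.38 kips.
  Edge l_c = 1.125 − 0.6875/2 = 0.7812 → r_n = 15.23 kips; interior l_c = 1.875 − 0.6875 = 1.188 → r_n = 23.16 kips.
  R_n,bearing = 1·15.23 + 3·23.16 = 84.7 kips → 0.75 × 84.7 = 63.5 kips.
Bearing governs: 63.5 kips.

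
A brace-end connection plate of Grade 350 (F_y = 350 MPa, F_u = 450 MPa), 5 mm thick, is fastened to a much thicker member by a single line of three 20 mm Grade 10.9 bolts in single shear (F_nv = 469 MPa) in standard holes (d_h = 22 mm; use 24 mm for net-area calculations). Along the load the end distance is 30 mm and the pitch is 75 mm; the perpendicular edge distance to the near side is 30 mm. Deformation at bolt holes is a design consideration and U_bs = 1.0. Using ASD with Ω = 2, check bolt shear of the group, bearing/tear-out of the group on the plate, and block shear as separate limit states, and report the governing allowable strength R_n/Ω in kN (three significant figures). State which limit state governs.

101 kN (block shear governs)

Bolt shear: A_b = π·20²/4 = 314.2 mm²; R_n = 469 × 314.2 × 3 × 1 / 1000 = 442 kN → 442 / 2 = 221 kN.
Bearing: edge l_c = 19, r_n = 51.3 kN; interior l_c = 53, r_n = 108 kN; R_n = 51.3 + 2·108 = 267.3 kN → 134 kN.
Block shear: A_gv = 900, A_nv = 600, A_nt = 90 mm²; R_n = min(0.6F_uA_nv, 0.6F_yA_gv) + U_bs·F_u·A_nt = 202.5 kN → 101 kN.
Block shear governs: 101 kN.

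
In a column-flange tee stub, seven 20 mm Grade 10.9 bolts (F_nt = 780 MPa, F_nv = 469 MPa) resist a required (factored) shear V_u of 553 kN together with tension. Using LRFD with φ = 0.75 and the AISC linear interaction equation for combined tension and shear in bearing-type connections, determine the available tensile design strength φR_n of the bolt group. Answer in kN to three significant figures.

753 kN

A_b = π·20²/4 = 314.2 mm²; f_rv = 553 × 1000 / (7 × 314.2) = 251.5 MPa.
F'_nt = 1.3 F_nt − (F_nt / φF_nv) f_rv = 1.3·780 − (780/(0.75·469))·251.5 = 456.4 MPa, capped at F_nt → F'_nt = 456.4 MPa.
R_n = F'_nt · A_b · n = 456.4 × 314.2 × 7 / 1000 = 1004 kN.
Design strength φR_n = 0.75 × 1004 = 753 kN.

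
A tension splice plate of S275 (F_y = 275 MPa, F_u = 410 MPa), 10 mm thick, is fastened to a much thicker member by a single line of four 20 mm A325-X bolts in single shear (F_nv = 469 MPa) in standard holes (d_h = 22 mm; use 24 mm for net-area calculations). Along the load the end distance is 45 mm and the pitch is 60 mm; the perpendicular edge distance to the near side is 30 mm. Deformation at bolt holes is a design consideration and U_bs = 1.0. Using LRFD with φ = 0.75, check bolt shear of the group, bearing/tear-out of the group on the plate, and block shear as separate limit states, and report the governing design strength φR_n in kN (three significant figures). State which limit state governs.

315 kN (block shear governs)

Bolt shear: A_b = π·20²/4 = 314.2 mm²; R_n = 469 × 314.2 × 4 × 1 / 1000 = 589.4 kN → 0.75 × 589.4 = 442 kN.
Bearing: edge l_c = 34, r_n = 167.3 kN; interior l_c = 38, r_n = 187 kN; R_n = 167.3 + 3·187 = 728.2 kN → 546 kN.
Block shear: A_gv = 2250, A_nv = 1410, A_nt = 180 mm²; R_n = min(0.6F_uA_nv, 0.6F_yA_gv) + U_bs·F_u·A_nt = 420.7 kN → 315 kN.
Block shear governs: 315 kN.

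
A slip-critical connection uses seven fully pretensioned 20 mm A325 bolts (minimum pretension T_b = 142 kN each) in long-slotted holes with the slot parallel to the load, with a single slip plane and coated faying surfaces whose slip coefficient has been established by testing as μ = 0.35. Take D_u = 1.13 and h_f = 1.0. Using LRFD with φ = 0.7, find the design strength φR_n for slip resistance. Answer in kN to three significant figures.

275 kN

R_n = μ · D_u · h_f · T_b · n_s · n_b = 0.35 × 1.13 × 1.0 × 142 × 1 × 7 = 393.1 kN.
Design strength φR_n = 0.7 × 393.1 = 275 kN.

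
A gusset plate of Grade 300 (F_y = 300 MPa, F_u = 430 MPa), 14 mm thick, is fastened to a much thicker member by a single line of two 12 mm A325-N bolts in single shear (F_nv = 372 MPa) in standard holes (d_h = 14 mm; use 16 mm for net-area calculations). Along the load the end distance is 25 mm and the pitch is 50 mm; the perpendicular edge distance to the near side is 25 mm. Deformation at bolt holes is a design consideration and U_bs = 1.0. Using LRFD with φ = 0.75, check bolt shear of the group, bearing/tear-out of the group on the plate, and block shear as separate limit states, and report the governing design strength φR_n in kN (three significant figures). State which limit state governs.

Bolt shear: A_b = π·12²/4 = 113.1 mm²; R_n = 372 × 113.1 × 2 × 1 / 1000 = 84.14 kN → 0.75 × 84.14 = 63.1 kN.
Bearing: edge l_c = 18, r_n = 130 kN; interior l_c = 36, r_n = 173.4 kN; R_n = 130 + 1·173.4 = 303.4 kN → 228 kN.
Block shear: A_gv = 1050, A_nv = 714, A_nt = 238 mm²; R_n = min(0.6F_uA_nv, 0.6F_yA_gv) + U_bs·F_u·A_nt = 286.6 kN → 215 kN.
Bolt shear governs: 63.1 kN.

63.1 kN (bolt shear governs)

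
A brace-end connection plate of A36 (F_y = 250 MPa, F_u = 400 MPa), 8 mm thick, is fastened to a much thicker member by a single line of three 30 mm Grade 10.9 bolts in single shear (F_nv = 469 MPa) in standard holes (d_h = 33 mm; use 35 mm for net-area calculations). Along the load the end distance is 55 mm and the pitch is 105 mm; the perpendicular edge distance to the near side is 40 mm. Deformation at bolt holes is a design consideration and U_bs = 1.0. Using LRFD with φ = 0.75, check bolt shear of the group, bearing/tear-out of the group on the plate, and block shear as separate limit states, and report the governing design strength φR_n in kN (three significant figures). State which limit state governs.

Bolt shear: A_b = π·30²/4 = 706.9 mm²; R_n = 469 × 706.9 × 3 × 1 / 1000 = 994.5 kN → 0.75 × 994.5 = 746 kN.
Bearing: edge l_c = 38.5, r_n = 147.8 kN; interior l_c = 72, r_n = 230.4 kN; R_n = 147.8 + 2·230.4 = 608.6 kN → 456 kN.
Block shear: A_gv = 2120, A_nv = 1420, A_nt = 180 mm²; R_n = min(0.6F_uA_nv, 0.6F_yA_gv) + U_bs·F_u·A_nt = 390 kN → 292 kN.
Block shear governs: 292 kN.

292 kN (block shear governs)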